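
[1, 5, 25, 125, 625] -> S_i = 1*5^i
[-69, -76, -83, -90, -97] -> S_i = -69 + -7*i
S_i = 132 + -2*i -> [132, 130, 128, 126, 124]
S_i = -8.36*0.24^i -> [-8.36, -2.01, -0.48, -0.12, -0.03]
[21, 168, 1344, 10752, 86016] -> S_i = 21*8^i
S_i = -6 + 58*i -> [-6, 52, 110, 168, 226]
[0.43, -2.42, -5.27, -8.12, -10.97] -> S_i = 0.43 + -2.85*i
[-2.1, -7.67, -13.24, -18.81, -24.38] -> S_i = -2.10 + -5.57*i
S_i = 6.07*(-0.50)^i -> [6.07, -3.04, 1.52, -0.76, 0.38]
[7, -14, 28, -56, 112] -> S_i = 7*-2^i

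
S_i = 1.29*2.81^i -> [1.29, 3.62, 10.19, 28.62, 80.43]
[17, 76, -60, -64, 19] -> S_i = Random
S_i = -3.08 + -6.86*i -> [-3.08, -9.94, -16.8, -23.66, -30.52]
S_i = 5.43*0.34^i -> [5.43, 1.85, 0.63, 0.21, 0.07]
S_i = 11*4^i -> [11, 44, 176, 704, 2816]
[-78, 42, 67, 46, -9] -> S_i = Random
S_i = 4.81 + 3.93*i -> [4.81, 8.74, 12.67, 16.6, 20.53]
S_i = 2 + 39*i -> [2, 41, 80, 119, 158]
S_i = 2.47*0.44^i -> [2.47, 1.09, 0.48, 0.21, 0.09]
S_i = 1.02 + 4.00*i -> [1.02, 5.02, 9.02, 13.02, 17.02]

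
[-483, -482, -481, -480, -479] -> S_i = -483 + 1*i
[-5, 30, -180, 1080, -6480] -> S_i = -5*-6^i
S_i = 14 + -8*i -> [14, 6, -2, -10, -18]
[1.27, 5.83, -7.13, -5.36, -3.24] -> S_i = Random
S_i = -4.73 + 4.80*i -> [-4.73, 0.07, 4.87, 9.67, 14.47]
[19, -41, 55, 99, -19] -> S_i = Random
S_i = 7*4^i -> [7, 28, 112, 448, 1792]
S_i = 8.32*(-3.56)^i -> [8.32, -29.62, 105.44, -375.38, 1336.36]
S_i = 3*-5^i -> [3, -15, 75, -375, 1875]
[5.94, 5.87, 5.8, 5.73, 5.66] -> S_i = 5.94 + -0.07*i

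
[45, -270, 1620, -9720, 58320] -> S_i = 45*-6^i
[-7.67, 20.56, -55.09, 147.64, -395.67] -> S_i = -7.67*(-2.68)^i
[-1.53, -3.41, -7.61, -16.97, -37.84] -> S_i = -1.53*2.23^i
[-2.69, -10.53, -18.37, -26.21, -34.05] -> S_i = -2.69 + -7.84*i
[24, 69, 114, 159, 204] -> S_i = 24 + 45*i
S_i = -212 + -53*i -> [-212, -265, -318, -371, -424]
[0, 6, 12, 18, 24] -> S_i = 0 + 6*i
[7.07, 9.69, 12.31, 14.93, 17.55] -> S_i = 7.07 + 2.62*i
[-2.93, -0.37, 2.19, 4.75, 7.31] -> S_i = -2.93 + 2.56*i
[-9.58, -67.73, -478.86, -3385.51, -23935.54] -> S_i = -9.58*7.07^i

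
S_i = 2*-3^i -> [2, -6, 18, -54, 162]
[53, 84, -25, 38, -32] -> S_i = Random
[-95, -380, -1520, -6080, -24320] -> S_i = -95*4^i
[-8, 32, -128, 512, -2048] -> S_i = -8*-4^i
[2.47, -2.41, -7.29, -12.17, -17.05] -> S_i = 2.47 + -4.88*i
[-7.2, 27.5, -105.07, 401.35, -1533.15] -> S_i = -7.20*(-3.82)^i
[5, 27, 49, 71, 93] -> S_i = 5 + 22*i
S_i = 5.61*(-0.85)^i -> [5.61, -4.77, 4.05, -3.45, 2.93]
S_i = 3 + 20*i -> [3, 23, 43, 63, 83]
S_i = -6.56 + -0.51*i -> [-6.56, -7.07, -7.58, -8.09, -8.6]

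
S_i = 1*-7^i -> [1, -7, 49, -343, 2401]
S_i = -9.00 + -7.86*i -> [-9.0, -16.86, -24.72, -32.58, -40.44]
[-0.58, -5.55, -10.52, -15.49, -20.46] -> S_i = -0.58 + -4.97*i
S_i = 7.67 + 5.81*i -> [7.67, 13.48, 19.29, 25.1, 30.91]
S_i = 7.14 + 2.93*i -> [7.14, 10.07, 13.0, 15.93, 18.86]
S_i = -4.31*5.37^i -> [-4.31, -23.14, -124.29, -667.42, -3584.05]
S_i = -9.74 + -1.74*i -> [-9.74, -11.48, -13.22, -14.96, -16.7]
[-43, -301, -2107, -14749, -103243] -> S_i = -43*7^i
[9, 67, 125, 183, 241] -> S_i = 9 + 58*i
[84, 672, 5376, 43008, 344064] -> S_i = 84*8^i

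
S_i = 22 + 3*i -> [22, 25, 28, 31, 34]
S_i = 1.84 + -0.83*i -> [1.84, 1.01, 0.18, -0.65, -1.48]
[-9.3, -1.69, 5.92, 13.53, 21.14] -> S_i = -9.30 + 7.61*i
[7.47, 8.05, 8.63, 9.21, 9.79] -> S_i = 7.47 + 0.58*i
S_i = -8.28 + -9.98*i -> [-8.28, -18.26, -28.24, -38.22, -48.2]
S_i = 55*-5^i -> [55, -275, 1375, -6875, 34375]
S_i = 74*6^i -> [74, 444, 2664, 15984, 95904]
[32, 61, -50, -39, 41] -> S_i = Random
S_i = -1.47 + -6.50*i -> [-1.47, -7.97, -14.47, -20.97, -27.47]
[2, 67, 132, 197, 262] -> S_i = 2 + 65*i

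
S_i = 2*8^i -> [2, 16, 128, 1024, 8192]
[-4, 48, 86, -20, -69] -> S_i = Random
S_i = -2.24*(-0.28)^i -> [-2.24, 0.63, -0.18, 0.05, -0.01]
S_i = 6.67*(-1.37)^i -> [6.67, -9.14, 12.52, -17.15, 23.5]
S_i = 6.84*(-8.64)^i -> [6.84, -59.1, 510.6, -4411.61, 38116.33]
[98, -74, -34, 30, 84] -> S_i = Random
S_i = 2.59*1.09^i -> [2.59, 2.82, 3.08, 3.35, 3.66]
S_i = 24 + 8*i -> [24, 32, 40, 48, 56]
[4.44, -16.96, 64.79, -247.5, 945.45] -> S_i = 4.44*(-3.82)^i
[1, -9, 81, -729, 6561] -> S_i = 1*-9^i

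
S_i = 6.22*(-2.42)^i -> [6.22, -15.05, 36.43, -88.15, 213.33]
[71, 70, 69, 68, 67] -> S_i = 71 + -1*i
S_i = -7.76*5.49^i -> [-7.76, -42.6, -233.89, -1284.04, -7049.38]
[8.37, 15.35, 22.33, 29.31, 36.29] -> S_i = 8.37 + 6.98*i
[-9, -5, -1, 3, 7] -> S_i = -9 + 4*i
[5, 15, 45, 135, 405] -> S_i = 5*3^i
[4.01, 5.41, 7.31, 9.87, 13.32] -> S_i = 4.01*1.35^i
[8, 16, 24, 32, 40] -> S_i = 8 + 8*i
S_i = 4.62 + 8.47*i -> [4.62, 13.09, 21.56, 30.03, 38.5]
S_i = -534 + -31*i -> [-534, -565, -596, -627, -658]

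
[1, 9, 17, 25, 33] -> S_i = 1 + 8*i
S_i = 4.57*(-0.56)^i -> [4.57, -2.56, 1.43, -0.8, 0.45]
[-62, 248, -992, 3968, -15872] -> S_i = -62*-4^i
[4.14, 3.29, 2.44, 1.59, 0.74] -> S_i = 4.14 + -0.85*i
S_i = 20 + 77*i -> [20, 97, 174, 251, 328]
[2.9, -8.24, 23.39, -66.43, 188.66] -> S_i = 2.90*(-2.84)^i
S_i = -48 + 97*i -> [-48, 49, 146, 243, 340]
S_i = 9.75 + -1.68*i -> [9.75, 8.07, 6.39, 4.71, 3.03]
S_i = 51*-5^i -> [51, -255, 1275, -6375, 31875]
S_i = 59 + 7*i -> [59, 66, 73, 80, 87]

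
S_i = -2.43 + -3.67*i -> [-2.43, -6.1, -9.77, -13.44, -17.11]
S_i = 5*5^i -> [5, 25, 125, 625, 3125]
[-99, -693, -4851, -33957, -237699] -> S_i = -99*7^i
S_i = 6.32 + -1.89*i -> [6.32, 4.43, 2.54, 0.65, -1.24]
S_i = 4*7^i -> [4, 28, 196, 1372, 9604]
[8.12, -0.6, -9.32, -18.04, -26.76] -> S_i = 8.12 + -8.72*i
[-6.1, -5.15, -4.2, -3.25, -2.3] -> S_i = -6.10 + 0.95*i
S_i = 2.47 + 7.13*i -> [2.47, 9.6, 16.73, 23.86, 30.99]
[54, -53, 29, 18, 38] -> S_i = Random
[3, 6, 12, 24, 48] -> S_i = 3*2^i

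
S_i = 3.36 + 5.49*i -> [3.36, 8.85, 14.34, 19.83, 25.32]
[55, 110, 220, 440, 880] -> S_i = 55*2^i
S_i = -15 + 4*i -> [-15, -11, -7, -3, 1]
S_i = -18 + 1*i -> [-18, -17, -16, -15, -14]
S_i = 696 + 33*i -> [696, 729, 762, 795, 828]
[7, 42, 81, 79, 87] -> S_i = Random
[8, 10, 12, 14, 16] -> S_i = 8 + 2*i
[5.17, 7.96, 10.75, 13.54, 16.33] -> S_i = 5.17 + 2.79*i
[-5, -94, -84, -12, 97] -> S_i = Random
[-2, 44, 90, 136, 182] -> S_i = -2 + 46*i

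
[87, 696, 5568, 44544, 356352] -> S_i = 87*8^i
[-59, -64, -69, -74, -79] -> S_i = -59 + -5*i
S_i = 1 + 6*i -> [1, 7, 13, 19, 25]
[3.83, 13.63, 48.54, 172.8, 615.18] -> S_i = 3.83*3.56^i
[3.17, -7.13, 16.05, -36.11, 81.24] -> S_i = 3.17*(-2.25)^i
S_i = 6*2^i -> [6, 12, 24, 48, 96]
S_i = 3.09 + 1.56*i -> [3.09, 4.65, 6.21, 7.77, 9.33]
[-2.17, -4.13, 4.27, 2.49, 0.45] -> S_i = Random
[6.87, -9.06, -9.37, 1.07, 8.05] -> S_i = Random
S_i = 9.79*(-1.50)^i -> [9.79, -14.68, 22.03, -33.04, 49.56]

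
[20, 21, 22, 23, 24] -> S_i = 20 + 1*i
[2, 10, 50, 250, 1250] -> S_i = 2*5^i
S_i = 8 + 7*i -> [8, 15, 22, 29, 36]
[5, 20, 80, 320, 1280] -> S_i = 5*4^i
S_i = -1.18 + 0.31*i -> [-1.18, -0.87, -0.56, -0.25, 0.06]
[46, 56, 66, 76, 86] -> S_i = 46 + 10*i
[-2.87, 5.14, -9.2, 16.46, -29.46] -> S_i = -2.87*(-1.79)^i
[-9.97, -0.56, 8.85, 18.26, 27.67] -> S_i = -9.97 + 9.41*i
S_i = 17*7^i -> [17, 119, 833, 5831, 40817]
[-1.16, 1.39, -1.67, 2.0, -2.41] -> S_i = -1.16*(-1.20)^i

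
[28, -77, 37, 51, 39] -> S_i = Random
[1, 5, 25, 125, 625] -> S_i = 1*5^i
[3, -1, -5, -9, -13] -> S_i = 3 + -4*i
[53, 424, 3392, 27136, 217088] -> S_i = 53*8^i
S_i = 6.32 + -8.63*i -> [6.32, -2.31, -10.94, -19.57, -28.2]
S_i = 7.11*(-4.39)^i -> [7.11, -31.21, 137.02, -601.54, 2640.75]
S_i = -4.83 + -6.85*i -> [-4.83, -11.68, -18.53, -25.38, -32.23]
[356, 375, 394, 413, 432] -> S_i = 356 + 19*i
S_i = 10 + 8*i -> [10, 18, 26, 34, 42]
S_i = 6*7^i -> [6, 42, 294, 2058, 14406]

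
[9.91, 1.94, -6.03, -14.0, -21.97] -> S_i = 9.91 + -7.97*i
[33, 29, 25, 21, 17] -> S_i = 33 + -4*i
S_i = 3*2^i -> [3, 6, 12, 24, 48]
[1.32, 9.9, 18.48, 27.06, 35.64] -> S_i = 1.32 + 8.58*i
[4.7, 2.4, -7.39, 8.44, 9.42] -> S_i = Random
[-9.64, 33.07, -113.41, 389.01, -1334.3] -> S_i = -9.64*(-3.43)^i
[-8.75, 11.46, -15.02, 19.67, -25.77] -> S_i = -8.75*(-1.31)^i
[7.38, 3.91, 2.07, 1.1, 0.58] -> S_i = 7.38*0.53^i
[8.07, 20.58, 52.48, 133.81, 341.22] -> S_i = 8.07*2.55^i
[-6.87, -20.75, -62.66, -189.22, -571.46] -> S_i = -6.87*3.02^i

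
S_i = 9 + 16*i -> [9, 25, 41, 57, 73]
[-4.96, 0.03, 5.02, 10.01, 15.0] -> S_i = -4.96 + 4.99*i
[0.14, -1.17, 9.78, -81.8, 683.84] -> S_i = 0.14*(-8.36)^i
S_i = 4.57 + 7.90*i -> [4.57, 12.47, 20.37, 28.27, 36.17]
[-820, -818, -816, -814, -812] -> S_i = -820 + 2*i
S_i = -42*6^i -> [-42, -252, -1512, -9072, -54432]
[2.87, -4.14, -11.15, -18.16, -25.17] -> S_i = 2.87 + -7.01*i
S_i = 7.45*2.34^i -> [7.45, 17.43, 40.79, 95.46, 223.37]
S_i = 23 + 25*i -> [23, 48, 73, 98, 123]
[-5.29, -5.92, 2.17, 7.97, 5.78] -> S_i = Random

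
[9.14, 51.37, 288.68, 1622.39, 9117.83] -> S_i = 9.14*5.62^i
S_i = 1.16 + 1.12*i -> [1.16, 2.28, 3.4, 4.52, 5.64]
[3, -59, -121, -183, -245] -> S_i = 3 + -62*i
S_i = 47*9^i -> [47, 423, 3807, 34263, 308367]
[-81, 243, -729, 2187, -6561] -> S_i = -81*-3^i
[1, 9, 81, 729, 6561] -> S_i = 1*9^i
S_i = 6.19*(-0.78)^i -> [6.19, -4.83, 3.77, -2.94, 2.29]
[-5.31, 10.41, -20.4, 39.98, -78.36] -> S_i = -5.31*(-1.96)^i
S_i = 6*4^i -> [6, 24, 96, 384, 1536]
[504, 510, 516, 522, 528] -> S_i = 504 + 6*i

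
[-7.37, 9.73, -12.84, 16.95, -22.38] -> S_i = -7.37*(-1.32)^i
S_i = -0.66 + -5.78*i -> [-0.66, -6.44, -12.22, -18.0, -23.78]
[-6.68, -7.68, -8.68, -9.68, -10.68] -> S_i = -6.68 + -1.00*i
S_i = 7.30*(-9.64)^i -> [7.3, -70.37, 678.39, -6539.64, 63042.15]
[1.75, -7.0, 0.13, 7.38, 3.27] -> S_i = Random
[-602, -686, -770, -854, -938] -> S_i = -602 + -84*i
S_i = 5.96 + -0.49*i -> [5.96, 5.47, 4.98, 4.49, 4.0]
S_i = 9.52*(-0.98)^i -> [9.52, -9.33, 9.14, -8.96, 8.78]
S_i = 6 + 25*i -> [6, 31, 56, 81, 106]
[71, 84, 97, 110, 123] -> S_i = 71 + 13*i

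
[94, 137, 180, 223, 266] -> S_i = 94 + 43*i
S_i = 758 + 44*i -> [758, 802, 846, 890, 934]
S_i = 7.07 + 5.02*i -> [7.07, 12.09, 17.11, 22.13, 27.15]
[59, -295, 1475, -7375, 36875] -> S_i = 59*-5^i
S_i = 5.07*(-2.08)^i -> [5.07, -10.55, 21.93, -45.62, 94.9]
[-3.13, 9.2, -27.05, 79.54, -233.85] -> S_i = -3.13*(-2.94)^i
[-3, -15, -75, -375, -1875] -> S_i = -3*5^i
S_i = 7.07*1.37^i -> [7.07, 9.69, 13.27, 18.18, 24.91]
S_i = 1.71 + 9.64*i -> [1.71, 11.35, 20.99, 30.63, 40.27]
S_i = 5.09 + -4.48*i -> [5.09, 0.61, -3.87, -8.35, -12.83]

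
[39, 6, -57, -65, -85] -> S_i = Random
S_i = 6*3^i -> [6, 18, 54, 162, 486]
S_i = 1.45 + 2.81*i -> [1.45, 4.26, 7.07, 9.88, 12.69]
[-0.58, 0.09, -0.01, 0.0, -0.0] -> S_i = -0.58*(-0.15)^i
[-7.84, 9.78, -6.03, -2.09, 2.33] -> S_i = Random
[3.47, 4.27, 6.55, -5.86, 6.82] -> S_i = Random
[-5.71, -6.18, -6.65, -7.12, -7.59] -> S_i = -5.71 + -0.47*i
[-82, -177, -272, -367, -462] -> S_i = -82 + -95*i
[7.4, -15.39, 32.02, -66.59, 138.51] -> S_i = 7.40*(-2.08)^i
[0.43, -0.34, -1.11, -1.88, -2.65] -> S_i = 0.43 + -0.77*i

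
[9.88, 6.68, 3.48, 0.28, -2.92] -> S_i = 9.88 + -3.20*i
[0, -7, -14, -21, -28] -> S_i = 0 + -7*i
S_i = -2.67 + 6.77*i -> [-2.67, 4.1, 10.87, 17.64, 24.41]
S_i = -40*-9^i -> [-40, 360, -3240, 29160, -262440]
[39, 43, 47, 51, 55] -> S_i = 39 + 4*i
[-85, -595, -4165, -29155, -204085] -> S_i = -85*7^i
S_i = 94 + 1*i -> [94, 95, 96, 97, 98]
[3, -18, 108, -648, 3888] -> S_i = 3*-6^i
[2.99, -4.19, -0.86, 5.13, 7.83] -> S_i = Random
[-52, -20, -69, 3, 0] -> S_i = Random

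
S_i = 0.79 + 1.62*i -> [0.79, 2.41, 4.03, 5.65, 7.27]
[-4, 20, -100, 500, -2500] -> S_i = -4*-5^i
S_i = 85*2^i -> [85, 170, 340, 680, 1360]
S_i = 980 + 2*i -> [980, 982, 984, 986, 988]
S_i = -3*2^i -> [-3, -6, -12, -24, -48]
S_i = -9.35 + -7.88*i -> [-9.35, -17.23, -25.11, -32.99, -40.87]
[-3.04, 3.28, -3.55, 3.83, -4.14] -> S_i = -3.04*(-1.08)^i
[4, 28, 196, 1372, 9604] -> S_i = 4*7^i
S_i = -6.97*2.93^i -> [-6.97, -20.42, -59.84, -175.32, -513.69]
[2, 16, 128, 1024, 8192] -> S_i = 2*8^i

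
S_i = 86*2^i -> [86, 172, 344, 688, 1376]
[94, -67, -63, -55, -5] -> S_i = Random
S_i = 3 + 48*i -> [3, 51, 99, 147, 195]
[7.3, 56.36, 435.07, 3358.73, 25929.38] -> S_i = 7.30*7.72^i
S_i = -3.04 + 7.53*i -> [-3.04, 4.49, 12.02, 19.55, 27.08]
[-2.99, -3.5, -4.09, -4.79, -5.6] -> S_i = -2.99*1.17^i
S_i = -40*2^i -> [-40, -80, -160, -320, -640]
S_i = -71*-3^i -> [-71, 213, -639, 1917, -5751]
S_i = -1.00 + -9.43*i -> [-1.0, -10.43, -19.86, -29.29, -38.72]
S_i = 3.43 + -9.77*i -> [3.43, -6.34, -16.11, -25.88, -35.65]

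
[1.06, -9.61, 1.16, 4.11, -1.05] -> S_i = Random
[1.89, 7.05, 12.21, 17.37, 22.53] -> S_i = 1.89 + 5.16*i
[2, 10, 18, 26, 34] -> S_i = 2 + 8*i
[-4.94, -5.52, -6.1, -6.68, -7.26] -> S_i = -4.94 + -0.58*i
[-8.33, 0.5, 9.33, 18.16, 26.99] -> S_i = -8.33 + 8.83*i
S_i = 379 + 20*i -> [379, 399, 419, 439, 459]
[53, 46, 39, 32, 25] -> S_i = 53 + -7*i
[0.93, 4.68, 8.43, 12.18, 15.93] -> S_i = 0.93 + 3.75*i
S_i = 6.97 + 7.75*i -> [6.97, 14.72, 22.47, 30.22, 37.97]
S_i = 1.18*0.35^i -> [1.18, 0.41, 0.14, 0.05, 0.02]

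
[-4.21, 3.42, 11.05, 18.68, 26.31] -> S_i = -4.21 + 7.63*i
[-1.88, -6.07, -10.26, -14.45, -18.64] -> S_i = -1.88 + -4.19*i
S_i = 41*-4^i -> [41, -164, 656, -2624, 10496]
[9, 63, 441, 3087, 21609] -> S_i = 9*7^i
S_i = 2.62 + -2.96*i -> [2.62, -0.34, -3.3, -6.26, -9.22]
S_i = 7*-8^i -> [7, -56, 448, -3584, 28672]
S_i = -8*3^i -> [-8, -24, -72, -216, -648]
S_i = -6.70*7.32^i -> [-6.7, -49.04, -359.0, -2627.9, -19236.19]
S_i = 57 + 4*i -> [57, 61, 65, 69, 73]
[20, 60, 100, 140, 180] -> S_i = 20 + 40*i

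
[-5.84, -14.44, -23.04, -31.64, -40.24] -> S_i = -5.84 + -8.60*i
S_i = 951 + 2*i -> [951, 953, 955, 957, 959]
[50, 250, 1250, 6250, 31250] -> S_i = 50*5^i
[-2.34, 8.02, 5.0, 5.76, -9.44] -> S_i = Random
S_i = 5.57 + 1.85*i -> [5.57, 7.42, 9.27, 11.12, 12.97]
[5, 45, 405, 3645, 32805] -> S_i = 5*9^i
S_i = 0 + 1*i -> [0, 1, 2, 3, 4]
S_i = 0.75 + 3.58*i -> [0.75, 4.33, 7.91, 11.49, 15.07]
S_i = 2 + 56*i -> [2, 58, 114, 170, 226]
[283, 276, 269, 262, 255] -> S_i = 283 + -7*i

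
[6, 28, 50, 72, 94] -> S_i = 6 + 22*i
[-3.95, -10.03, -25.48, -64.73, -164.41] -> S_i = -3.95*2.54^i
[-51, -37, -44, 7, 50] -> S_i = Random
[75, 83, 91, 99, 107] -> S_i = 75 + 8*i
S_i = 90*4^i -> [90, 360, 1440, 5760, 23040]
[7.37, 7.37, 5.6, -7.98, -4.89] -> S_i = Random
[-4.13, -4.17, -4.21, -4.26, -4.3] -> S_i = -4.13*1.01^i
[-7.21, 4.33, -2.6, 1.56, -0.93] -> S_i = -7.21*(-0.60)^i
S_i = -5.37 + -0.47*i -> [-5.37, -5.84, -6.31, -6.78, -7.25]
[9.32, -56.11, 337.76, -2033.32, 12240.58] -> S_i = 9.32*(-6.02)^i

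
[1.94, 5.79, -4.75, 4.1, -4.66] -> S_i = Random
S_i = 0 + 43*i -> [0, 43, 86, 129, 172]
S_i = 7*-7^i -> [7, -49, 343, -2401, 16807]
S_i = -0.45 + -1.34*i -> [-0.45, -1.79, -3.13, -4.47, -5.81]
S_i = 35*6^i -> [35, 210, 1260, 7560, 45360]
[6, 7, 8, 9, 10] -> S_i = 6 + 1*i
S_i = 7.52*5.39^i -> [7.52, 40.53, 218.47, 1177.56, 6347.06]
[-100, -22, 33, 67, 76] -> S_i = Random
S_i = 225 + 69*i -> [225, 294, 363, 432, 501]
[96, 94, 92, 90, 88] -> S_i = 96 + -2*i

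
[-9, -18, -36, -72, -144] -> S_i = -9*2^i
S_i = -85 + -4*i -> [-85, -89, -93, -97, -101]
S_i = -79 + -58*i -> [-79, -137, -195, -253, -311]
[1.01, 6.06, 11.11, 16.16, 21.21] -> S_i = 1.01 + 5.05*i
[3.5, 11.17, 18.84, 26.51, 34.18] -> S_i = 3.50 + 7.67*i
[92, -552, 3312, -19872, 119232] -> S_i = 92*-6^i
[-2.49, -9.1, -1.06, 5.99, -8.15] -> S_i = Random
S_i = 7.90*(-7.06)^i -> [7.9, -55.77, 393.76, -2779.98, 19626.64]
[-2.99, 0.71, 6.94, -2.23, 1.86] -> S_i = Random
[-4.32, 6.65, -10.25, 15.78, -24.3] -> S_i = -4.32*(-1.54)^i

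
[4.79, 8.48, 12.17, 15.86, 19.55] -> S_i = 4.79 + 3.69*i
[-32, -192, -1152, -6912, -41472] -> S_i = -32*6^i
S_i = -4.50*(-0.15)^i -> [-4.5, 0.68, -0.1, 0.02, -0.0]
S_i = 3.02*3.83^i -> [3.02, 11.57, 44.3, 169.67, 649.83]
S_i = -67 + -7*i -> [-67, -74, -81, -88, -95]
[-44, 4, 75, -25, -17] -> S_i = Random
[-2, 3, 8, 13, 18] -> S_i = -2 + 5*i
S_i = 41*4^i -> [41, 164, 656, 2624, 10496]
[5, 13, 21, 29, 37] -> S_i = 5 + 8*i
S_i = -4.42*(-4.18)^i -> [-4.42, 18.48, -77.23, 322.81, -1349.36]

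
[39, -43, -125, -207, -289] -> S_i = 39 + -82*i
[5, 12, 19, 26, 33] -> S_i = 5 + 7*i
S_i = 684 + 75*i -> [684, 759, 834, 909, 984]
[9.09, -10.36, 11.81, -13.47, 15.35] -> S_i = 9.09*(-1.14)^i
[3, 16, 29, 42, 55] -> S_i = 3 + 13*i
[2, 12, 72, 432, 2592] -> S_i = 2*6^i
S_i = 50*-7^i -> [50, -350, 2450, -17150, 120050]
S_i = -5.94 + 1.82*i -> [-5.94, -4.12, -2.3, -0.48, 1.34]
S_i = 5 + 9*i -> [5, 14, 23, 32, 41]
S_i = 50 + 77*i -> [50, 127, 204, 281, 358]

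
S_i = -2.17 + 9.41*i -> [-2.17, 7.24, 16.65, 26.06, 35.47]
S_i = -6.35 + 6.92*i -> [-6.35, 0.57, 7.49, 14.41, 21.33]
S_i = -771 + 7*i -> [-771, -764, -757, -750, -743]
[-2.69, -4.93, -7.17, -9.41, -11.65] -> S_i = -2.69 + -2.24*i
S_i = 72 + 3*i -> [72, 75, 78, 81, 84]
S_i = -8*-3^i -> [-8, 24, -72, 216, -648]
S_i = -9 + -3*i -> [-9, -12, -15, -18, -21]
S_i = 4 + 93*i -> [4, 97, 190, 283, 376]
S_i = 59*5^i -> [59, 295, 1475, 7375, 36875]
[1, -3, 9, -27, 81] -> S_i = 1*-3^i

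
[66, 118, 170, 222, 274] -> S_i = 66 + 52*i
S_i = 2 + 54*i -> [2, 56, 110, 164, 218]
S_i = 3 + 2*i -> [3, 5, 7, 9, 11]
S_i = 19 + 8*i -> [19, 27, 35, 43, 51]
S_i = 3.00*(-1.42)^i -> [3.0, -4.26, 6.05, -8.59, 12.2]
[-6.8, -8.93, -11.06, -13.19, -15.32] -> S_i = -6.80 + -2.13*i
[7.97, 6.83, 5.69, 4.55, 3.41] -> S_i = 7.97 + -1.14*i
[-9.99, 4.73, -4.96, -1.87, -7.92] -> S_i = Random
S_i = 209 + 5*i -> [209, 214, 219, 224, 229]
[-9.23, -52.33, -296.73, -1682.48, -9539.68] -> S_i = -9.23*5.67^i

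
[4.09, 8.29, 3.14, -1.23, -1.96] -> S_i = Random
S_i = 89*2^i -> [89, 178, 356, 712, 1424]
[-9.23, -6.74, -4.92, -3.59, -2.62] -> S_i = -9.23*0.73^i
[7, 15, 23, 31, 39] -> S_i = 7 + 8*i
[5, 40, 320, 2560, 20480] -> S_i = 5*8^i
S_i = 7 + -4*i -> [7, 3, -1, -5, -9]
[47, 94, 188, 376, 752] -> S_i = 47*2^i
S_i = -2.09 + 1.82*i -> [-2.09, -0.27, 1.55, 3.37, 5.19]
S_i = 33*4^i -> [33, 132, 528, 2112, 8448]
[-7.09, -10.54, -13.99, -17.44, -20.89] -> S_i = -7.09 + -3.45*i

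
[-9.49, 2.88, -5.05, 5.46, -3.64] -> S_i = Random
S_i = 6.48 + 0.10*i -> [6.48, 6.58, 6.68, 6.78, 6.88]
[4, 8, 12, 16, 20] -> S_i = 4 + 4*i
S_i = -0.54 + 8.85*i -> [-0.54, 8.31, 17.16, 26.01, 34.86]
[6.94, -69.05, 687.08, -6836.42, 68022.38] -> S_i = 6.94*(-9.95)^i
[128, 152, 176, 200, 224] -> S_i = 128 + 24*i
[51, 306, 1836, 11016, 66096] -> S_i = 51*6^i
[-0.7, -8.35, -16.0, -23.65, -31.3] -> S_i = -0.70 + -7.65*i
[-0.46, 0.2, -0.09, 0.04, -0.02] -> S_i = -0.46*(-0.44)^i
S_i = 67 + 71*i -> [67, 138, 209, 280, 351]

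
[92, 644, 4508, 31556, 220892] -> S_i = 92*7^i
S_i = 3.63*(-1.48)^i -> [3.63, -5.37, 7.95, -11.77, 17.42]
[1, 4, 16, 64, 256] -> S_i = 1*4^i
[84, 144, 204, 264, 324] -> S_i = 84 + 60*i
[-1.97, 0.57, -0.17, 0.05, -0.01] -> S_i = -1.97*(-0.29)^i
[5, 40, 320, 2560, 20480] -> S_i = 5*8^i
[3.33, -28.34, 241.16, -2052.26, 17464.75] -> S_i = 3.33*(-8.51)^i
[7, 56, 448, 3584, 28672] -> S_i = 7*8^i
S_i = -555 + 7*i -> [-555, -548, -541, -534, -527]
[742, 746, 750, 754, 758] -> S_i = 742 + 4*i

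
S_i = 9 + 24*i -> [9, 33, 57, 81, 105]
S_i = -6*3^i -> [-6, -18, -54, -162, -486]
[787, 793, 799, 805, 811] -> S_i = 787 + 6*i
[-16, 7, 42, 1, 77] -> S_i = Random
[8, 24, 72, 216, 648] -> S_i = 8*3^i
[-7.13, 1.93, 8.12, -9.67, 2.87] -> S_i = Random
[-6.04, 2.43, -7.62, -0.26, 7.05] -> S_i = Random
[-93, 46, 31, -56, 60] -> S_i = Random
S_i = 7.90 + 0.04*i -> [7.9, 7.94, 7.98, 8.02, 8.06]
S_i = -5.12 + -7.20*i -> [-5.12, -12.32, -19.52, -26.72, -33.92]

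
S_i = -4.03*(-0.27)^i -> [-4.03, 1.09, -0.29, 0.08, -0.02]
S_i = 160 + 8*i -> [160, 168, 176, 184, 192]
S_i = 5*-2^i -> [5, -10, 20, -40, 80]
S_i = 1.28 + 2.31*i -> [1.28, 3.59, 5.9, 8.21, 10.52]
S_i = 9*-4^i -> [9, -36, 144, -576, 2304]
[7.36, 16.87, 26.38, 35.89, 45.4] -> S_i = 7.36 + 9.51*i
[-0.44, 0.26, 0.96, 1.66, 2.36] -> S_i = -0.44 + 0.70*i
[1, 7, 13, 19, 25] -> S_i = 1 + 6*i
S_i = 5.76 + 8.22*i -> [5.76, 13.98, 22.2, 30.42, 38.64]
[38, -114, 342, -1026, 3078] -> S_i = 38*-3^i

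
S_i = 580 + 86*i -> [580, 666, 752, 838, 924]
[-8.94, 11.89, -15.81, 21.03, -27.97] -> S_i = -8.94*(-1.33)^i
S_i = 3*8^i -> [3, 24, 192, 1536, 12288]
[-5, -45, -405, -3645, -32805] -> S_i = -5*9^i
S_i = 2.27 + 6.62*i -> [2.27, 8.89, 15.51, 22.13, 28.75]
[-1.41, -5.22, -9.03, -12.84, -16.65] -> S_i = -1.41 + -3.81*i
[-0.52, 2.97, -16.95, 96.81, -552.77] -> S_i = -0.52*(-5.71)^i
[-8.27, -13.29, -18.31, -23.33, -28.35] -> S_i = -8.27 + -5.02*i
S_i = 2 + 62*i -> [2, 64, 126, 188, 250]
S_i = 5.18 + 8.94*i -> [5.18, 14.12, 23.06, 32.0, 40.94]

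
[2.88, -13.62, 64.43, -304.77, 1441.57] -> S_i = 2.88*(-4.73)^i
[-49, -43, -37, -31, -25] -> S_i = -49 + 6*i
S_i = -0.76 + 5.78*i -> [-0.76, 5.02, 10.8, 16.58, 22.36]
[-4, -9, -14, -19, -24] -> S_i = -4 + -5*i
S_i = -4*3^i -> [-4, -12, -36, -108, -324]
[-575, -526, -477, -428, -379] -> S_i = -575 + 49*i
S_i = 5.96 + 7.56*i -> [5.96, 13.52, 21.08, 28.64, 36.2]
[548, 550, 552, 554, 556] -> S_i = 548 + 2*i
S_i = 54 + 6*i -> [54, 60, 66, 72, 78]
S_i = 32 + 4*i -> [32, 36, 40, 44, 48]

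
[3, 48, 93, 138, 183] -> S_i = 3 + 45*i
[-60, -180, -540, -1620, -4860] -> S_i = -60*3^i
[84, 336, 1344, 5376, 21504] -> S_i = 84*4^i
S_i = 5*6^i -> [5, 30, 180, 1080, 6480]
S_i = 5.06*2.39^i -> [5.06, 12.09, 28.9, 69.08, 165.1]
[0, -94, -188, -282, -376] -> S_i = 0 + -94*i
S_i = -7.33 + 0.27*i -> [-7.33, -7.06, -6.79, -6.52, -6.25]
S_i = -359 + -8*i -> [-359, -367, -375, -383, -391]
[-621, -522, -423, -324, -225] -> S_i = -621 + 99*i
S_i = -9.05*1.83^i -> [-9.05, -16.56, -30.31, -55.46, -101.5]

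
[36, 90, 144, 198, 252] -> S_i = 36 + 54*i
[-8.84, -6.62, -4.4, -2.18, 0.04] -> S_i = -8.84 + 2.22*i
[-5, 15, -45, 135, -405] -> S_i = -5*-3^i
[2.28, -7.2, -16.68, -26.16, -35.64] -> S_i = 2.28 + -9.48*i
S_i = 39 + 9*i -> [39, 48, 57, 66, 75]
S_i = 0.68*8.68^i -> [0.68, 5.9, 51.23, 444.7, 3860.0]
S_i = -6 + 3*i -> [-6, -3, 0, 3, 6]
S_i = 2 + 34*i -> [2, 36, 70, 104, 138]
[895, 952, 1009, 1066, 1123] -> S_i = 895 + 57*i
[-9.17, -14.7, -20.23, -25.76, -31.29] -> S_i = -9.17 + -5.53*i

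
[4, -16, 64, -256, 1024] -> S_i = 4*-4^i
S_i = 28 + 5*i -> [28, 33, 38, 43, 48]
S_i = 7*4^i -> [7, 28, 112, 448, 1792]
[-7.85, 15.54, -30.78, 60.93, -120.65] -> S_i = -7.85*(-1.98)^i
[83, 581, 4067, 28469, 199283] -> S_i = 83*7^i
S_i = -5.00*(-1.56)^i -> [-5.0, 7.8, -12.17, 18.98, -29.61]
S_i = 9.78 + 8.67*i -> [9.78, 18.45, 27.12, 35.79, 44.46]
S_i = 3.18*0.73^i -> [3.18, 2.32, 1.69, 1.24, 0.9]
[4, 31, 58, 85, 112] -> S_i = 4 + 27*i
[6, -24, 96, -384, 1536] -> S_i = 6*-4^i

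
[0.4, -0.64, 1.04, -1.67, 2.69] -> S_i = 0.40*(-1.61)^i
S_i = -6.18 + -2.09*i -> [-6.18, -8.27, -10.36, -12.45, -14.54]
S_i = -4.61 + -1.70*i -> [-4.61, -6.31, -8.01, -9.71, -11.41]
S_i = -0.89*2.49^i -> [-0.89, -2.22, -5.52, -13.74, -34.21]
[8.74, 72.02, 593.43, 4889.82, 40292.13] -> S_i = 8.74*8.24^i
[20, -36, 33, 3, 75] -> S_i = Random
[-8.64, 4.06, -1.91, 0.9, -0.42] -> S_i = -8.64*(-0.47)^i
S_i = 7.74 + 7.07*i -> [7.74, 14.81, 21.88, 28.95, 36.02]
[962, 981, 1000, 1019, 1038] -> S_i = 962 + 19*i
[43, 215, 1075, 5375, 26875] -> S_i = 43*5^i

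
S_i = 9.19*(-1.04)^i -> [9.19, -9.56, 9.94, -10.34, 10.75]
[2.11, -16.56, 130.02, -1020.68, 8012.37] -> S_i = 2.11*(-7.85)^i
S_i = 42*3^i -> [42, 126, 378, 1134, 3402]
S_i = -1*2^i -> [-1, -2, -4, -8, -16]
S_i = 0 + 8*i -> [0, 8, 16, 24, 32]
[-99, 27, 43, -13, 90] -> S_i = Random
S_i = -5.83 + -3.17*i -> [-5.83, -9.0, -12.17, -15.34, -18.51]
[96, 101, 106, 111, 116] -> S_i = 96 + 5*i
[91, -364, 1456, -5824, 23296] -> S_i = 91*-4^i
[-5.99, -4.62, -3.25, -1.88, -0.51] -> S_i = -5.99 + 1.37*i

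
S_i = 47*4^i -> [47, 188, 752, 3008, 12032]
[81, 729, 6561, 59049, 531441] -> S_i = 81*9^i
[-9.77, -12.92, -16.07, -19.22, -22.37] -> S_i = -9.77 + -3.15*i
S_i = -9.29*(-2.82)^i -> [-9.29, 26.2, -73.88, 208.34, -587.51]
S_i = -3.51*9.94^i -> [-3.51, -34.89, -346.8, -3447.2, -34265.15]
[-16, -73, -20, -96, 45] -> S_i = Random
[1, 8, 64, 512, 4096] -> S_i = 1*8^i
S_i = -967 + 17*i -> [-967, -950, -933, -916, -899]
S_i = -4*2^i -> [-4, -8, -16, -32, -64]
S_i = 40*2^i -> [40, 80, 160, 320, 640]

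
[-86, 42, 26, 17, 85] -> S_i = Random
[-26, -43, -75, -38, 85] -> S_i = Random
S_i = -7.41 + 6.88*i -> [-7.41, -0.53, 6.35, 13.23, 20.11]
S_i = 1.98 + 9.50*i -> [1.98, 11.48, 20.98, 30.48, 39.98]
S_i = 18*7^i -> [18, 126, 882, 6174, 43218]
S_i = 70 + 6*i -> [70, 76, 82, 88, 94]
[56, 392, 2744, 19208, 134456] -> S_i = 56*7^i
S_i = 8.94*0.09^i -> [8.94, 0.8, 0.07, 0.01, 0.0]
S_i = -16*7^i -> [-16, -112, -784, -5488, -38416]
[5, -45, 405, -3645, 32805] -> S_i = 5*-9^i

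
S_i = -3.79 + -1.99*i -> [-3.79, -5.78, -7.77, -9.76, -11.75]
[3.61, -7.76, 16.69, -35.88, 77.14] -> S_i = 3.61*(-2.15)^i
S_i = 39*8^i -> [39, 312, 2496, 19968, 159744]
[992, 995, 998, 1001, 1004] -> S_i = 992 + 3*i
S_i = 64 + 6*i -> [64, 70, 76, 82, 88]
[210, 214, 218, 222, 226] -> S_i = 210 + 4*i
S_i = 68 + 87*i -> [68, 155, 242, 329, 416]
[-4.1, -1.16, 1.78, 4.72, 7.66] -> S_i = -4.10 + 2.94*i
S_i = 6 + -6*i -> [6, 0, -6, -12, -18]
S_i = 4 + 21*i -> [4, 25, 46, 67, 88]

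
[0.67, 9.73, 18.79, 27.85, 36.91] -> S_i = 0.67 + 9.06*i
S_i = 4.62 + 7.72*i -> [4.62, 12.34, 20.06, 27.78, 35.5]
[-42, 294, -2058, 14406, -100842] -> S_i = -42*-7^i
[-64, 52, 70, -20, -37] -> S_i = Random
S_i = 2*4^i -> [2, 8, 32, 128, 512]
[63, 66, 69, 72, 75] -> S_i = 63 + 3*i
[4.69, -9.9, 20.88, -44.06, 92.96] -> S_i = 4.69*(-2.11)^i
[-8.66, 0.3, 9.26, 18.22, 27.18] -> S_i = -8.66 + 8.96*i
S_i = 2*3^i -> [2, 6, 18, 54, 162]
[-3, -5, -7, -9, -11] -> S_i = -3 + -2*i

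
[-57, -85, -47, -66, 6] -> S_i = Random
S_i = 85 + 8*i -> [85, 93, 101, 109, 117]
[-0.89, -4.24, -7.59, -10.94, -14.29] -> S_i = -0.89 + -3.35*i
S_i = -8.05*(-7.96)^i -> [-8.05, 64.08, -510.06, 4060.08, -32318.27]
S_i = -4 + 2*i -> [-4, -2, 0, 2, 4]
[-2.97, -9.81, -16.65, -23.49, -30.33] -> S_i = -2.97 + -6.84*i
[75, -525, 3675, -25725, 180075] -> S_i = 75*-7^i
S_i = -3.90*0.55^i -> [-3.9, -2.14, -1.18, -0.65, -0.36]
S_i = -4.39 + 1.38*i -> [-4.39, -3.01, -1.63, -0.25, 1.13]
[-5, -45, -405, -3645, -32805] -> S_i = -5*9^i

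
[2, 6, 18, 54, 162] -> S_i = 2*3^i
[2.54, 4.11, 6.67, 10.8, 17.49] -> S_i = 2.54*1.62^i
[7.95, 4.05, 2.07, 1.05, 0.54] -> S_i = 7.95*0.51^i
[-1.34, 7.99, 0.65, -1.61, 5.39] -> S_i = Random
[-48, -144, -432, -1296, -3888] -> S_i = -48*3^i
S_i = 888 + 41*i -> [888, 929, 970, 1011, 1052]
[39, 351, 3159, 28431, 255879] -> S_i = 39*9^i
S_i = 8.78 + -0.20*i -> [8.78, 8.58, 8.38, 8.18, 7.98]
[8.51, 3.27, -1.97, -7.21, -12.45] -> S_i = 8.51 + -5.24*i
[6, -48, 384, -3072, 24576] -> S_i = 6*-8^i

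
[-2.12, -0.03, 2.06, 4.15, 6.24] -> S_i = -2.12 + 2.09*i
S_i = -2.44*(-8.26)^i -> [-2.44, 20.15, -166.48, 1375.09, -11358.21]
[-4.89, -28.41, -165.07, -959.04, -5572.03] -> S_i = -4.89*5.81^i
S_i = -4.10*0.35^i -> [-4.1, -1.43, -0.5, -0.18, -0.06]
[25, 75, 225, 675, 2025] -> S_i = 25*3^i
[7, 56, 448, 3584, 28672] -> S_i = 7*8^i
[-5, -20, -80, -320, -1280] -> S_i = -5*4^i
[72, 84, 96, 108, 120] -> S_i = 72 + 12*i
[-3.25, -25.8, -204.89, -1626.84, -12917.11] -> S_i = -3.25*7.94^i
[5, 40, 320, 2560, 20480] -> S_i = 5*8^i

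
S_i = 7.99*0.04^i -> [7.99, 0.32, 0.01, 0.0, 0.0]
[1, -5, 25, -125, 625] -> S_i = 1*-5^i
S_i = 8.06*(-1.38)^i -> [8.06, -11.12, 15.35, -21.18, 29.23]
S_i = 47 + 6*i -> [47, 53, 59, 65, 71]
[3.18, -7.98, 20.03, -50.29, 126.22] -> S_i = 3.18*(-2.51)^i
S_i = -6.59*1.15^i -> [-6.59, -7.58, -8.72, -10.02, -11.53]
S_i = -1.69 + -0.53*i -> [-1.69, -2.22, -2.75, -3.28, -3.81]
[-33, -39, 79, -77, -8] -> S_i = Random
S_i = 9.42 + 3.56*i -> [9.42, 12.98, 16.54, 20.1, 23.66]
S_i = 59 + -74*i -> [59, -15, -89, -163, -237]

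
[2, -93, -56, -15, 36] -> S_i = Random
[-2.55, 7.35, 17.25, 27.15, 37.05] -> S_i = -2.55 + 9.90*i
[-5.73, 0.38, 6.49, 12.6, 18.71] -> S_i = -5.73 + 6.11*i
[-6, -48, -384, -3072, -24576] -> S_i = -6*8^i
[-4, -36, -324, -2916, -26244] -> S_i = -4*9^i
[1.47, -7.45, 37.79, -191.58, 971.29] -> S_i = 1.47*(-5.07)^i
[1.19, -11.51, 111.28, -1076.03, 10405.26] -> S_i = 1.19*(-9.67)^i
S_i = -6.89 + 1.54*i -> [-6.89, -5.35, -3.81, -2.27, -0.73]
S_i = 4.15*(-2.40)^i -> [4.15, -9.96, 23.9, -57.37, 137.69]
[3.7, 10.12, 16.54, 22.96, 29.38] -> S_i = 3.70 + 6.42*i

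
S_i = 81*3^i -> [81, 243, 729, 2187, 6561]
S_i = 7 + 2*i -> [7, 9, 11, 13, 15]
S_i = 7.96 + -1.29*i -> [7.96, 6.67, 5.38, 4.09, 2.8]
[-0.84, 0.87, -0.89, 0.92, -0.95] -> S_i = -0.84*(-1.03)^i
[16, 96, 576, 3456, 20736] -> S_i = 16*6^i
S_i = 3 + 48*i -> [3, 51, 99, 147, 195]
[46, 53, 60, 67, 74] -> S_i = 46 + 7*i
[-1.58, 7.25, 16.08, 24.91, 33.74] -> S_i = -1.58 + 8.83*i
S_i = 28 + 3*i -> [28, 31, 34, 37, 40]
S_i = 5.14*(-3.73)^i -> [5.14, -19.17, 71.51, -266.74, 994.94]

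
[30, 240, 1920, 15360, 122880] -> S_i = 30*8^i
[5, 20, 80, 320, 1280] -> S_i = 5*4^i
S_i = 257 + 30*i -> [257, 287, 317, 347, 377]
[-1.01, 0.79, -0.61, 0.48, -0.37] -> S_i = -1.01*(-0.78)^i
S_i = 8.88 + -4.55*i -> [8.88, 4.33, -0.22, -4.77, -9.32]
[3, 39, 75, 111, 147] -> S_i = 3 + 36*i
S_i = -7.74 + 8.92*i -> [-7.74, 1.18, 10.1, 19.02, 27.94]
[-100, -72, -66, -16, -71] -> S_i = Random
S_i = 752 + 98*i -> [752, 850, 948, 1046, 1144]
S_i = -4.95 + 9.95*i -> [-4.95, 5.0, 14.95, 24.9, 34.85]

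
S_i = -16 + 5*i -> [-16, -11, -6, -1, 4]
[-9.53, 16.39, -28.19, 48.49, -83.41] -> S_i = -9.53*(-1.72)^i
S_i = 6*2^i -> [6, 12, 24, 48, 96]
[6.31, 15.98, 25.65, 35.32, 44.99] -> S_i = 6.31 + 9.67*i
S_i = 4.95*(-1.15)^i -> [4.95, -5.69, 6.55, -7.53, 8.66]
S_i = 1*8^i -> [1, 8, 64, 512, 4096]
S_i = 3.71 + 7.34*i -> [3.71, 11.05, 18.39, 25.73, 33.07]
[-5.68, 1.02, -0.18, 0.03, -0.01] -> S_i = -5.68*(-0.18)^i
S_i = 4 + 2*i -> [4, 6, 8, 10, 12]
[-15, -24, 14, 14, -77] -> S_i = Random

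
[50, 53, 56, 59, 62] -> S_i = 50 + 3*i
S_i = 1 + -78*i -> [1, -77, -155, -233, -311]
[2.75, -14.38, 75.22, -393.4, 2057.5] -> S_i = 2.75*(-5.23)^i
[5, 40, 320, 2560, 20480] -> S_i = 5*8^i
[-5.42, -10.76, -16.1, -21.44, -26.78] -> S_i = -5.42 + -5.34*i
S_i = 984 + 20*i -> [984, 1004, 1024, 1044, 1064]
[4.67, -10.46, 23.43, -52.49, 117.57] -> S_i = 4.67*(-2.24)^i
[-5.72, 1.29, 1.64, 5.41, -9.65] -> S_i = Random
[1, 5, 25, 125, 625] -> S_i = 1*5^i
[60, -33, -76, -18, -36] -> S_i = Random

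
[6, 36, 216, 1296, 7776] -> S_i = 6*6^i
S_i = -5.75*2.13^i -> [-5.75, -12.25, -26.09, -55.57, -118.35]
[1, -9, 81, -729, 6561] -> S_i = 1*-9^i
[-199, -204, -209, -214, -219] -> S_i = -199 + -5*i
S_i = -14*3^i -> [-14, -42, -126, -378, -1134]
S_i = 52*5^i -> [52, 260, 1300, 6500, 32500]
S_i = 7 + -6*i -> [7, 1, -5, -11, -17]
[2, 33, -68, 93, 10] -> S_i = Random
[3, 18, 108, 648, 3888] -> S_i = 3*6^i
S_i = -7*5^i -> [-7, -35, -175, -875, -4375]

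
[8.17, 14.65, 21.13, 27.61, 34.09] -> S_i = 8.17 + 6.48*i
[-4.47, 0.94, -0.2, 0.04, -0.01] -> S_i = -4.47*(-0.21)^i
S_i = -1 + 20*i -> [-1, 19, 39, 59, 79]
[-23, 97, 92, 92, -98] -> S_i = Random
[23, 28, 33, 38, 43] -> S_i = 23 + 5*i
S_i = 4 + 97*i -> [4, 101, 198, 295, 392]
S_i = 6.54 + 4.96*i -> [6.54, 11.5, 16.46, 21.42, 26.38]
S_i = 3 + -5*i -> [3, -2, -7, -12, -17]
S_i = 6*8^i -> [6, 48, 384, 3072, 24576]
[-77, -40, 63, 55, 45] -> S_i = Random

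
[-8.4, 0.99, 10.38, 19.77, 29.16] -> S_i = -8.40 + 9.39*i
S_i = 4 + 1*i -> [4, 5, 6, 7, 8]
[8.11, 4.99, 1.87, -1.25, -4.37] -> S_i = 8.11 + -3.12*i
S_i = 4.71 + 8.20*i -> [4.71, 12.91, 21.11, 29.31, 37.51]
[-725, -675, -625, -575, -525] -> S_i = -725 + 50*i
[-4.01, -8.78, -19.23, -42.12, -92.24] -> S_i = -4.01*2.19^i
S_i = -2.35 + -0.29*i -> [-2.35, -2.64, -2.93, -3.22, -3.51]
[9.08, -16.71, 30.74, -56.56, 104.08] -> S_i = 9.08*(-1.84)^i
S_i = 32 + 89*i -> [32, 121, 210, 299, 388]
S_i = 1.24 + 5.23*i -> [1.24, 6.47, 11.7, 16.93, 22.16]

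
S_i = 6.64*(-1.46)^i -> [6.64, -9.69, 14.15, -20.66, 30.17]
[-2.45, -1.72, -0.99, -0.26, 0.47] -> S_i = -2.45 + 0.73*i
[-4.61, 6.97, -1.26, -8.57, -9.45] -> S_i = Random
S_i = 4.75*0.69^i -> [4.75, 3.28, 2.26, 1.56, 1.08]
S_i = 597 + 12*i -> [597, 609, 621, 633, 645]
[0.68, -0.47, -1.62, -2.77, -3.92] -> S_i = 0.68 + -1.15*i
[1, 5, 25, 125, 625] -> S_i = 1*5^i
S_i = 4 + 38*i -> [4, 42, 80, 118, 156]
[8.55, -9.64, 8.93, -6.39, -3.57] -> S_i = Random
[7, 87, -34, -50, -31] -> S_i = Random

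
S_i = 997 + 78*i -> [997, 1075, 1153, 1231, 1309]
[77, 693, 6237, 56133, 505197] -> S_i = 77*9^i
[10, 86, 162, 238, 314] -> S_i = 10 + 76*i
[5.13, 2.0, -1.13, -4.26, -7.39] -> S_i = 5.13 + -3.13*i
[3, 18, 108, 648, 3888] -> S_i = 3*6^i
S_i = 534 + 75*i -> [534, 609, 684, 759, 834]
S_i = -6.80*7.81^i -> [-6.8, -53.11, -414.77, -3239.38, -25299.56]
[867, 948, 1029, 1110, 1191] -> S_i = 867 + 81*i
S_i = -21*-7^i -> [-21, 147, -1029, 7203, -50421]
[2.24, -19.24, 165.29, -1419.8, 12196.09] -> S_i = 2.24*(-8.59)^i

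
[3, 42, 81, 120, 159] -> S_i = 3 + 39*i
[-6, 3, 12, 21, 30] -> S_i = -6 + 9*i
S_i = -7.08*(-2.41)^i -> [-7.08, 17.06, -41.12, 99.1, -238.84]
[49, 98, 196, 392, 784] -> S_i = 49*2^i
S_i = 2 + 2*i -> [2, 4, 6, 8, 10]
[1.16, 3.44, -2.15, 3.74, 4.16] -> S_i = Random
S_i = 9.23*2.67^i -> [9.23, 24.64, 65.8, 175.69, 469.08]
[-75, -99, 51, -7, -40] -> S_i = Random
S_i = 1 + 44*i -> [1, 45, 89, 133, 177]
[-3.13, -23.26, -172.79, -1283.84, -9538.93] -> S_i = -3.13*7.43^i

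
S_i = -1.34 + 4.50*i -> [-1.34, 3.16, 7.66, 12.16, 16.66]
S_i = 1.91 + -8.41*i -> [1.91, -6.5, -14.91, -23.32, -31.73]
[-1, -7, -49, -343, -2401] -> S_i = -1*7^i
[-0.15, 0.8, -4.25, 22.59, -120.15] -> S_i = -0.15*(-5.32)^i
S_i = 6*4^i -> [6, 24, 96, 384, 1536]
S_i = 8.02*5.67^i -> [8.02, 45.47, 257.83, 1461.92, 8289.09]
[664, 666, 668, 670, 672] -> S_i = 664 + 2*i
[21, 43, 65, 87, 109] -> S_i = 21 + 22*i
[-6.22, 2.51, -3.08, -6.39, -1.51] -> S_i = Random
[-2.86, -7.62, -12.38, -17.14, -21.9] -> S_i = -2.86 + -4.76*i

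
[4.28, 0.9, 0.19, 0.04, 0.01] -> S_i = 4.28*0.21^i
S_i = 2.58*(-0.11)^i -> [2.58, -0.28, 0.03, -0.0, 0.0]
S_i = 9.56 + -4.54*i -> [9.56, 5.02, 0.48, -4.06, -8.6]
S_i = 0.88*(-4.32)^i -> [0.88, -3.8, 16.42, -70.95, 306.49]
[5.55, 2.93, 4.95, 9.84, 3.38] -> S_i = Random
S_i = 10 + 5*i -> [10, 15, 20, 25, 30]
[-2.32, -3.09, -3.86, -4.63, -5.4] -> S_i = -2.32 + -0.77*i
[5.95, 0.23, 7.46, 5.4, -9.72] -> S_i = Random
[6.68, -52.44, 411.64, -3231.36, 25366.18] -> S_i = 6.68*(-7.85)^i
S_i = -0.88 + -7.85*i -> [-0.88, -8.73, -16.58, -24.43, -32.28]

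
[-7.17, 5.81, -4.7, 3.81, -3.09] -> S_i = -7.17*(-0.81)^i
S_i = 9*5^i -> [9, 45, 225, 1125, 5625]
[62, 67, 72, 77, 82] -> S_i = 62 + 5*i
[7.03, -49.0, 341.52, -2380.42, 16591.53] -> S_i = 7.03*(-6.97)^i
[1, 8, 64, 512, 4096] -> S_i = 1*8^i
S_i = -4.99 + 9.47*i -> [-4.99, 4.48, 13.95, 23.42, 32.89]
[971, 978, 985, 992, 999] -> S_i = 971 + 7*i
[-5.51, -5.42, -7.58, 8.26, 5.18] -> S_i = Random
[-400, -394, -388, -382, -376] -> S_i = -400 + 6*i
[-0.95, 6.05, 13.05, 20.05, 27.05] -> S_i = -0.95 + 7.00*i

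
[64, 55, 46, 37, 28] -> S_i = 64 + -9*i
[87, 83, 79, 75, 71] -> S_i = 87 + -4*i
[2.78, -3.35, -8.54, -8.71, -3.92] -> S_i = Random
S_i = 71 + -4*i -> [71, 67, 63, 59, 55]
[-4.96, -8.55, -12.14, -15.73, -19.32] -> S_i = -4.96 + -3.59*i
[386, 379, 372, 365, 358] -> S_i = 386 + -7*i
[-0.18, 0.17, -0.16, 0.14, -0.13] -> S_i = -0.18*(-0.93)^i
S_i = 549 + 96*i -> [549, 645, 741, 837, 933]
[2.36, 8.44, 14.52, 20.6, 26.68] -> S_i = 2.36 + 6.08*i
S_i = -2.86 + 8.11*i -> [-2.86, 5.25, 13.36, 21.47, 29.58]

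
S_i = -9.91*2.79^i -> [-9.91, -27.65, -77.14, -215.22, -600.47]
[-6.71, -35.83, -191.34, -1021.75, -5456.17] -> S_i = -6.71*5.34^i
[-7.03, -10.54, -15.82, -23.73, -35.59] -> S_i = -7.03*1.50^i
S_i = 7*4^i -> [7, 28, 112, 448, 1792]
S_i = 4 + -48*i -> [4, -44, -92, -140, -188]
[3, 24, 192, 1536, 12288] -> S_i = 3*8^i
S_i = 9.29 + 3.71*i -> [9.29, 13.0, 16.71, 20.42, 24.13]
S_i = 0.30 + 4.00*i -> [0.3, 4.3, 8.3, 12.3, 16.3]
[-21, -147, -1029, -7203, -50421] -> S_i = -21*7^i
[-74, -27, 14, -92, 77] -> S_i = Random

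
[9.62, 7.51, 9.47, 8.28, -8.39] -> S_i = Random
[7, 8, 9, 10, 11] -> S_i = 7 + 1*i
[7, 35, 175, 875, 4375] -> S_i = 7*5^i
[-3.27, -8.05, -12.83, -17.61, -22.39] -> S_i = -3.27 + -4.78*i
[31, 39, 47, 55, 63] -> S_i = 31 + 8*i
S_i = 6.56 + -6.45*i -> [6.56, 0.11, -6.34, -12.79, -19.24]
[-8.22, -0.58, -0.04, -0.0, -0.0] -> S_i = -8.22*0.07^i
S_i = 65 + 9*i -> [65, 74, 83, 92, 101]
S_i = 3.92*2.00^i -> [3.92, 7.84, 15.68, 31.36, 62.72]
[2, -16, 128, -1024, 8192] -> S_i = 2*-8^i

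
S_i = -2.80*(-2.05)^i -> [-2.8, 5.74, -11.77, 24.12, -49.45]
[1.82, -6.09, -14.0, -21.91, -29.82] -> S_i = 1.82 + -7.91*i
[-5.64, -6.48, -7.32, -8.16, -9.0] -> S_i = -5.64 + -0.84*i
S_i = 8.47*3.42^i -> [8.47, 28.97, 99.07, 338.81, 1158.74]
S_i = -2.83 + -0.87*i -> [-2.83, -3.7, -4.57, -5.44, -6.31]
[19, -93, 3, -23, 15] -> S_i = Random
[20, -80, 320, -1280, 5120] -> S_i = 20*-4^i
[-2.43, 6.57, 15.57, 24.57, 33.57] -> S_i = -2.43 + 9.00*i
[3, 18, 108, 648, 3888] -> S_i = 3*6^i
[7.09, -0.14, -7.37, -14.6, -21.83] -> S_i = 7.09 + -7.23*i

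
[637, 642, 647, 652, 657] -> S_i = 637 + 5*i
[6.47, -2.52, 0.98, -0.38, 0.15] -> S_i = 6.47*(-0.39)^i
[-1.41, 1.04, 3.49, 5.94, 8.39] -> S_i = -1.41 + 2.45*i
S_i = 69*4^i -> [69, 276, 1104, 4416, 17664]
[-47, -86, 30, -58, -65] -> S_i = Random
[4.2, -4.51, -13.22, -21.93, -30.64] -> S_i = 4.20 + -8.71*i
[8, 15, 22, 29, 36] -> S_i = 8 + 7*i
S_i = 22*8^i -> [22, 176, 1408, 11264, 90112]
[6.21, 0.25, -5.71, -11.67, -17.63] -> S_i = 6.21 + -5.96*i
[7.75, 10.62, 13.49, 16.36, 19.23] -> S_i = 7.75 + 2.87*i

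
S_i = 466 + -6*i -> [466, 460, 454, 448, 442]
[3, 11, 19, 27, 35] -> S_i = 3 + 8*i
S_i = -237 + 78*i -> [-237, -159, -81, -3, 75]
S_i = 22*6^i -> [22, 132, 792, 4752, 28512]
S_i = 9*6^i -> [9, 54, 324, 1944, 11664]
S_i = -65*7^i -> [-65, -455, -3185, -22295, -156065]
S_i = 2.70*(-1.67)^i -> [2.7, -4.51, 7.53, -12.58, 21.0]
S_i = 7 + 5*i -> [7, 12, 17, 22, 27]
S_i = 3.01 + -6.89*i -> [3.01, -3.88, -10.77, -17.66, -24.55]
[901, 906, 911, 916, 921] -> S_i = 901 + 5*i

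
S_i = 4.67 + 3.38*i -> [4.67, 8.05, 11.43, 14.81, 18.19]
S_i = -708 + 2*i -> [-708, -706, -704, -702, -700]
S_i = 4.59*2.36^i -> [4.59, 10.83, 25.56, 60.33, 142.38]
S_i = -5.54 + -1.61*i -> [-5.54, -7.15, -8.76, -10.37, -11.98]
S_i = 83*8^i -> [83, 664, 5312, 42496, 339968]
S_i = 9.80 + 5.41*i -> [9.8, 15.21, 20.62, 26.03, 31.44]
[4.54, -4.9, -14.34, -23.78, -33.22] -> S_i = 4.54 + -9.44*i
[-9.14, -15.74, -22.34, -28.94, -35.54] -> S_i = -9.14 + -6.60*i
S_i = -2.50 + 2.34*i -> [-2.5, -0.16, 2.18, 4.52, 6.86]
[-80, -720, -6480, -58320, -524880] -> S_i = -80*9^i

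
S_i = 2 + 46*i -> [2, 48, 94, 140, 186]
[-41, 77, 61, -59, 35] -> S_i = Random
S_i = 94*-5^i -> [94, -470, 2350, -11750, 58750]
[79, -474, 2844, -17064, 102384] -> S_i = 79*-6^i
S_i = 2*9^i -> [2, 18, 162, 1458, 13122]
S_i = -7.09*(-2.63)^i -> [-7.09, 18.65, -49.04, 128.98, -339.21]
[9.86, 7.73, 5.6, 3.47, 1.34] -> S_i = 9.86 + -2.13*i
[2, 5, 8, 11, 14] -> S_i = 2 + 3*i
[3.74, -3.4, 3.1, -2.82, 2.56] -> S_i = 3.74*(-0.91)^i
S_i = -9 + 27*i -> [-9, 18, 45, 72, 99]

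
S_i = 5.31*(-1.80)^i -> [5.31, -9.56, 17.2, -30.97, 55.74]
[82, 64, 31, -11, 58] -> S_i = Random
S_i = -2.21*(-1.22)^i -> [-2.21, 2.7, -3.29, 4.01, -4.9]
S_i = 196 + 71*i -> [196, 267, 338, 409, 480]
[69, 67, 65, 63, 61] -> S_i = 69 + -2*i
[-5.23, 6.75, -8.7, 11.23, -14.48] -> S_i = -5.23*(-1.29)^i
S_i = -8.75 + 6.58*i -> [-8.75, -2.17, 4.41, 10.99, 17.57]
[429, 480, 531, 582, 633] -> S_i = 429 + 51*i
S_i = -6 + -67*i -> [-6, -73, -140, -207, -274]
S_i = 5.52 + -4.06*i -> [5.52, 1.46, -2.6, -6.66, -10.72]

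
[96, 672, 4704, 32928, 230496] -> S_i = 96*7^i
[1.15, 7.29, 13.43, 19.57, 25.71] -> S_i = 1.15 + 6.14*i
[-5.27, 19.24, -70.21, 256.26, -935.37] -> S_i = -5.27*(-3.65)^i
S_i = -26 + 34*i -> [-26, 8, 42, 76, 110]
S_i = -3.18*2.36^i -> [-3.18, -7.5, -17.71, -41.8, -98.65]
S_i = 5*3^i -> [5, 15, 45, 135, 405]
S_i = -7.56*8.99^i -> [-7.56, -67.96, -611.0, -5492.89, -49381.08]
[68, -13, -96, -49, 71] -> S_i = Random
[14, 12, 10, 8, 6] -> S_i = 14 + -2*i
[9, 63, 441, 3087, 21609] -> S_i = 9*7^i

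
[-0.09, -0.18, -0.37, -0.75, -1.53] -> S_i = -0.09*2.03^i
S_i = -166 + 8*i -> [-166, -158, -150, -142, -134]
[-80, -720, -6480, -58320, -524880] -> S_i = -80*9^i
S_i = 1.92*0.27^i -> [1.92, 0.52, 0.14, 0.04, 0.01]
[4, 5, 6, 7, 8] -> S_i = 4 + 1*i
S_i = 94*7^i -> [94, 658, 4606, 32242, 225694]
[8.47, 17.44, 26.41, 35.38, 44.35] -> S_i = 8.47 + 8.97*i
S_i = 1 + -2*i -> [1, -1, -3, -5, -7]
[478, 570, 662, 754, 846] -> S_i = 478 + 92*i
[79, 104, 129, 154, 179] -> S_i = 79 + 25*i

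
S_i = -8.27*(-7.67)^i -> [-8.27, 63.43, -486.52, 3731.57, -28621.14]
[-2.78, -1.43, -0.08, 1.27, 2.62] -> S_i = -2.78 + 1.35*i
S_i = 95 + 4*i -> [95, 99, 103, 107, 111]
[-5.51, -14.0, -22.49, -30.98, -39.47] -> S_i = -5.51 + -8.49*i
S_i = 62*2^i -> [62, 124, 248, 496, 992]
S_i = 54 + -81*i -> [54, -27, -108, -189, -270]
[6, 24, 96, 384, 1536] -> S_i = 6*4^i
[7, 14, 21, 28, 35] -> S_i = 7 + 7*i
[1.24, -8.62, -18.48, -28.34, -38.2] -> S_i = 1.24 + -9.86*i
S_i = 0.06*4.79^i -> [0.06, 0.29, 1.38, 6.59, 31.59]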